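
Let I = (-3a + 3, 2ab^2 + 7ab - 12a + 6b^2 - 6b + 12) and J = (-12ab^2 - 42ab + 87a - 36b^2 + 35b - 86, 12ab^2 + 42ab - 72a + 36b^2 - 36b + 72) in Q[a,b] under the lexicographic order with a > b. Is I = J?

Two ideals are equal iff their reduced Gröbner bases coincide (the reduced basis is unique for a fixed ordering).
Buchberger on the first generating set:
f_1 = -3a + 3, LT = a.
f_2 = 2ab^2 + 7ab - 12a + 6b^2 - 6b + 12, LT = ab^2.

S(f_1,f_2): lcm = ab^2. S = -7/2ab + 6a - 4b^2 + 3b - 6.
  leading term ab: subtract (7/6b)·f_1 from -7/2ab + 6a - 4b^2 + 3b - 6 → 6a - 4b^2 - 1/2b - 6
  leading term a: subtract (-2)·f_1 from 6a - 4b^2 - 1/2b - 6 → -4b^2 - 1/2b
  leading term b^2: no divisor's leading term divides it; move -4b^2 to the remainder.
  leading term b: no divisor's leading term divides it; move -1/2b to the remainder.
  remainder -4b^2 - 1/2b ≠ 0; add g_3 = -4b^2 - 1/2b to the basis.

The other S-polynomials (S(f_1,g_3), S(f_2,g_3)) all reduce to 0 modulo the current basis, so we have a Gröbner basis.
Inter-reduce: drop elements whose leading term is divisible by another's, tail-reduce, and make monic.
Reduced Gröbner basis: {a - 1, b^2 + 1/8b}.

Buchberger on the second generating set:
h_1 = -12ab^2 - 42ab + 87a - 36b^2 + 35b - 86, LT = ab^2.
h_2 = 12ab^2 + 42ab - 72a + 36b^2 - 36b + 72, LT = ab^2.

S(h_1,h_2): lcm = ab^2. S = -5/4a + 1/12b + 7/6.
  leading term a: no divisor's leading term divides it; move -5/4a to the remainder.
  leading term b: no divisor's leading term divides it; move 1/12b to the remainder.
  leading term 1: no divisor's leading term divides it; move 7/6 to the remainder.
  remainder -5/4a + 1/12b + 7/6 ≠ 0; add k_3 = -5/4a + 1/12b + 7/6 to the basis.

S(h_1,k_3): lcm = ab^2. S = 7/2ab - 29/4a + 1/15b^3 + 59/15b^2 - 35/12b + 43/6.
  leading term ab: subtract (-14/5b)·k_3 from 7/2ab - 29/4a + 1/15b^3 + 59/15b^2 - 35/12b + 43/6 → -29/4a + 1/15b^3 + 25/6b^2 + 7/20b + 43/6
  leading term a: subtract (29/5)·k_3 from -29/4a + 1/15b^3 + 25/6b^2 + 7/20b + 43/6 → 1/15b^3 + 25/6b^2 - 2/15b + 2/5
  leading term b^3: no divisor's leading term divides it; move 1/15b^3 to the remainder.
  leading term b^2: no divisor's leading term divides it; move 25/6b^2 to the remainder.
  leading term b: no divisor's leading term divides it; move -2/15b to the remainder.
  leading term 1: no divisor's leading term divides it; move 2/5 to the remainder.
  remainder 1/15b^3 + 25/6b^2 - 2/15b + 2/5 ≠ 0; add k_4 = 1/15b^3 + 25/6b^2 - 2/15b + 2/5 to the basis.

The other S-polynomials (S(h_2,k_3), S(h_1,k_4), S(h_2,k_4), S(k_3,k_4)) all reduce to 0 modulo the current basis, so we have a Gröbner basis.
Inter-reduce: drop elements whose leading term is divisible by another's, tail-reduce, and make monic.
Reduced Gröbner basis: {a - 1/15b - 14/15, b^3 + 125/2b^2 - 2b + 6}.

Since the reduced bases disagree, the two ideals are not the same.

No, the ideals differ.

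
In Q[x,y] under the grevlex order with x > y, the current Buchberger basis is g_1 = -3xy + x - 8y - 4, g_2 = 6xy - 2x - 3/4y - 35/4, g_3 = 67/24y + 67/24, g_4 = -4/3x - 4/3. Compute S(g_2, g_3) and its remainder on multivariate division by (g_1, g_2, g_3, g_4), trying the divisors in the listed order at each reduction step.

S(g_2, g_3) = -4/3x - 1/8y - 35/24; remainder on division = 0.

lcm(LM(g_2), LM(g_3)) = xy.
S = (lcm/LT(g_2))·g_2 − (lcm/LT(g_3))·g_3 = -4/3x - 1/8y - 35/24.
Reduce S modulo (g_1, g_2, g_3, g_4) in that order:
  leading term x: subtract (1)·g_4 from -4/3x - 1/8y - 35/24 → -1/8y - 1/8
  leading term y: subtract (-3/67)·g_3 from -1/8y - 1/8 → 0
The remainder is 0, so this S-polynomial contributes no new basis element.
An S-polynomial is built so that the two leading terms cancel; whether anything survives reduction is exactly the Gröbner-basis criterion.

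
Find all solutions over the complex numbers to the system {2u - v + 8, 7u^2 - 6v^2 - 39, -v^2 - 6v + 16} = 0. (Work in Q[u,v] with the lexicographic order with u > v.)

{(-3, 2)}

Compute a lex Gröbner basis by Buchberger's algorithm.
f_1 = 2u - v + 8, LT = u.
f_2 = 7u^2 - 6v^2 - 39, LT = u^2.
f_3 = -v^2 - 6v + 16, LT = v^2.

S(f_1,f_2): lcm = u^2. S = -1/2uv + 4u + 6/7v^2 + 39/7.
  leading term uv: subtract (-1/4v)·f_1 from -1/2uv + 4u + 6/7v^2 + 39/7 → 4u + 17/28v^2 + 2v + 39/7
  leading term u: subtract (2)·f_1 from 4u + 17/28v^2 + 2v + 39/7 → 17/28v^2 + 4v - 73/7
  leading term v^2: subtract (-17/28)·f_3 from 17/28v^2 + 4v - 73/7 → 5/14v - 5/7
  leading term v: no divisor's leading term divides it; move 5/14v to the remainder.
  leading term 1: no divisor's leading term divides it; move -5/7 to the remainder.
  remainder 5/14v - 5/7 ≠ 0; add h_4 = 5/14v - 5/7 to the basis.

The other S-polynomials (S(f_1,f_3), S(f_2,f_3), S(f_1,h_4), S(f_2,h_4), S(f_3,h_4)) all reduce to 0 modulo the current basis, so we have a Gröbner basis.
Inter-reduce: drop elements whose leading term is divisible by another's, tail-reduce, and make monic.
Reduced Gröbner basis: {u + 3, v - 2}.

Elimination: the polynomial v - 2 lies in the elimination ideal for v, so v ∈ {2}. For each such v, the remaining basis elements (now univariate) give the rest of the solution.
  v = 2: the earlier basis element becomes u + 3 = 0, giving u = -3 — point (-3, 2).
Each listed point satisfies every original equation (direct substitution).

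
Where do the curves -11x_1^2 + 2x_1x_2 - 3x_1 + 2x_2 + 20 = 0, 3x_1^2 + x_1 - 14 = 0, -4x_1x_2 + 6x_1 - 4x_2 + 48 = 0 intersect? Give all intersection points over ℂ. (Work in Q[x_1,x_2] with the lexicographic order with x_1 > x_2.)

{(2, 5)}

Compute a lex Gröbner basis by Buchberger's algorithm.
f_1 = -11x_1^2 + 2x_1x_2 - 3x_1 + 2x_2 + 20, LT = x_1^2.
f_2 = 3x_1^2 + x_1 - 14, LT = x_1^2.
f_3 = -4x_1x_2 + 6x_1 - 4x_2 + 48, LT = x_1x_2.

S(f_1,f_2): lcm = x_1^2. S = -2/11x_1x_2 - 2/33x_1 - 2/11x_2 + 94/33.
  reduce S modulo (f_1, f_2, f_3):
  remainder -1/3x_1 + 2/3 ≠ 0; add h_4 = -1/3x_1 + 2/3 to the basis.

S(f_1,f_3): lcm = x_1^2x_2. S = 3/2x_1^2 - 2/11x_1x_2^2 - 8/11x_1x_2 + 12x_1 - 2/11x_2^2 - 20/11x_2.
  reduce S modulo (f_1, f_2, f_3, h_4):
  remainder -3x_2 + 15 ≠ 0; add h_5 = -3x_2 + 15 to the basis.

The other S-polynomials (S(f_2,f_3), S(f_1,h_4), S(f_2,h_4), S(f_3,h_4), S(f_1,h_5), S(f_2,h_5), S(f_3,h_5), S(h_4,h_5)) all reduce to 0 modulo the current basis, so we have a Gröbner basis.
Inter-reduce: drop elements whose leading term is divisible by another's, tail-reduce, and make monic.
Reduced Gröbner basis: {x_1 - 2, x_2 - 5}.

Since the basis is lex-ordered, x_2 - 5 is univariate in x_2. Its roots are {5}. Back-substituting each root into the other basis elements fixes the other coordinates.
  x_2 = 5: the earlier basis element becomes x_1 - 2 = 0, giving x_1 = 2 — point (2, 5).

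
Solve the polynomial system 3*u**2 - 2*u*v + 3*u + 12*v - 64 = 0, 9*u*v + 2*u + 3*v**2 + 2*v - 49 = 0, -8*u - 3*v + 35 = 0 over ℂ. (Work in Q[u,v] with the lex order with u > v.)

Compute a lex Gröbner basis by Buchberger's algorithm.
f_1 = 3*u**2 - 2*u*v + 3*u + 12*v - 64, LT = u**2.
f_2 = 9*u*v + 2*u + 3*v**2 + 2*v - 49, LT = u*v.
f_3 = -8*u - 3*v + 35, LT = u.

S(f_1,f_2): lcm = u**2*v. S = -2/9*u**2 - u*v**2 + 7/9*u*v + 49/9*u + 4*v**2 - 64/3*v.
  leading term u**2: subtract (-2/27)·f_1 from -2/9*u**2 - u*v**2 + 7/9*u*v + 49/9*u + 4*v**2 - 64/3*v → -u*v**2 + 17/27*u*v + 17/3*u + 4*v**2 - 184/9*v - 128/27
  leading term u*v**2: subtract (-1/9*v)·f_2 from -u*v**2 + 17/27*u*v + 17/3*u + 4*v**2 - 184/9*v - 128/27 → 23/27*u*v + 17/3*u + 1/3*v**3 + 38/9*v**2 - 233/9*v - 128/27
  leading term u*v: subtract (23/243)·f_2 from 23/27*u*v + 17/3*u + 1/3*v**3 + 38/9*v**2 - 233/9*v - 128/27 → 1331/243*u + 1/3*v**3 + 319/81*v**2 - 6337/243*v - 25/243
  leading term u: subtract (-1331/1944)·f_3 from 1331/243*u + 1/3*v**3 + 319/81*v**2 - 6337/243*v - 25/243 → 1/3*v**3 + 319/81*v**2 - 54689/1944*v + 46385/1944
  leading term v**3: no divisor's leading term divides it; move 1/3*v**3 to the remainder.
  leading term v**2: no divisor's leading term divides it; move 319/81*v**2 to the remainder.
  leading term v: no divisor's leading term divides it; move -54689/1944*v to the remainder.
  leading term 1: no divisor's leading term divides it; move 46385/1944 to the remainder.
  remainder 1/3*v**3 + 319/81*v**2 - 54689/1944*v + 46385/1944 ≠ 0; add h_4 = 1/3*v**3 + 319/81*v**2 - 54689/1944*v + 46385/1944 to the basis.

S(f_1,f_3): lcm = u**2. S = -25/24*u*v + 43/8*u + 4*v - 64/3.
  leading term u*v: subtract (-25/216)·f_2 from -25/24*u*v + 43/8*u + 4*v - 64/3 → 1211/216*u + 25/72*v**2 + 457/108*v - 5833/216
  leading term u: subtract (-1211/1728)·f_3 from 1211/216*u + 25/72*v**2 + 457/108*v - 5833/216 → 25/72*v**2 + 3679/1728*v - 4279/1728
  leading term v**2: no divisor's leading term divides it; move 25/72*v**2 to the remainder.
  leading term v: no divisor's leading term divides it; move 3679/1728*v to the remainder.
  leading term 1: no divisor's leading term divides it; move -4279/1728 to the remainder.
  remainder 25/72*v**2 + 3679/1728*v - 4279/1728 ≠ 0; add h_5 = 25/72*v**2 + 3679/1728*v - 4279/1728 to the basis.

S(f_2,f_3): lcm = u*v. S = 2/9*u - 1/24*v**2 + 331/72*v - 49/9.
  leading term u: subtract (-1/36)·f_3 from 2/9*u - 1/24*v**2 + 331/72*v - 49/9 → -1/24*v**2 + 325/72*v - 161/36
  leading term v**2: subtract (-3/25)·h_5 from -1/24*v**2 + 325/72*v - 161/36 → 7631/1600*v - 7631/1600
  leading term v: no divisor's leading term divides it; move 7631/1600*v to the remainder.
  leading term 1: no divisor's leading term divides it; move -7631/1600 to the remainder.
  remainder 7631/1600*v - 7631/1600 ≠ 0; add h_6 = 7631/1600*v - 7631/1600 to the basis.

S(f_1,h_4): leading monomials are coprime, so the S-polynomial reduces to 0 (Buchberger's first criterion).
S(f_2,h_4): lcm = u*v**3. S = -313/27*u*v**2 + 54689/648*u*v - 46385/648*u + 1/3*v**4 + 2/9*v**3 - 49/9*v**2.
  leading term u*v**2: subtract (-313/243*v)·f_2 from -313/27*u*v**2 + 54689/648*u*v - 46385/648*u + 1/3*v**4 + 2/9*v**3 - 49/9*v**2 → 169075/1944*u*v - 46385/648*u + 1/3*v**4 + 331/81*v**3 - 697/243*v**2 - 15337/243*v
  leading term u*v: subtract (169075/17496)·f_2 from 169075/1944*u*v - 46385/648*u + 1/3*v**4 + 331/81*v**3 - 697/243*v**2 - 15337/243*v → -1590545/17496*u + 1/3*v**4 + 331/81*v**3 - 185803/5832*v**2 - 721207/8748*v + 8284675/17496
  leading term u: subtract (1590545/139968)·f_3 from -1590545/17496*u + 1/3*v**4 + 331/81*v**3 - 185803/5832*v**2 - 721207/8748*v + 8284675/17496 → 1/3*v**4 + 331/81*v**3 - 185803/5832*v**2 - 6767677/139968*v + 10608325/139968
  leading term v**4: subtract (v)·h_4 from 1/3*v**4 + 331/81*v**3 - 185803/5832*v**2 - 6767677/139968*v + 10608325/139968 → 4/27*v**3 - 2717/729*v**2 - 10107397/139968*v + 10608325/139968
  leading term v**3: subtract (4/9)·h_4 from 4/27*v**3 - 2717/729*v**2 - 10107397/139968*v + 10608325/139968 → -1331/243*v**2 - 2785783/46656*v + 3041335/46656
  leading term v**2: subtract (-10648/675)·h_5 from -1331/243*v**2 - 2785783/46656*v + 3041335/46656 → -10156861/388800*v + 10156861/388800
  leading term v: subtract (-1331/243)·h_6 from -10156861/388800*v + 10156861/388800 → 0
  remainder 0.

S(f_3,h_4): leading monomials are coprime, so the S-polynomial reduces to 0 (Buchberger's first criterion).
S(f_1,h_5): leading monomials are coprime, so the S-polynomial reduces to 0 (Buchberger's first criterion).
S(f_2,h_5): lcm = u*v**2. S = -10637/1800*u*v + 4279/600*u + 1/3*v**3 + 2/9*v**2 - 49/9*v.
  leading term u*v: subtract (-10637/16200)·f_2 from -10637/1800*u*v + 4279/600*u + 1/3*v**3 + 2/9*v**2 - 49/9*v → 136807/16200*u + 1/3*v**3 + 11837/5400*v**2 - 33463/8100*v - 521213/16200
  leading term u: subtract (-136807/129600)·f_3 from 136807/16200*u + 1/3*v**3 + 11837/5400*v**2 - 33463/8100*v - 521213/16200 → 1/3*v**3 + 11837/5400*v**2 - 945829/129600*v + 618541/129600
  leading term v**3: subtract (1)·h_4 from 1/3*v**3 + 11837/5400*v**2 - 945829/129600*v + 618541/129600 → -28289/16200*v**2 + 8100313/388800*v - 7421377/388800
  leading term v**2: subtract (-28289/5625)·h_5 from -28289/16200*v**2 + 8100313/388800*v - 7421377/388800 → 236561/7500*v - 236561/7500
  leading term v: subtract (496/75)·h_6 from 236561/7500*v - 236561/7500 → 0
  remainder 0.

S(f_3,h_5): leading monomials are coprime, so the S-polynomial reduces to 0 (Buchberger's first criterion).
S(h_4,h_5): lcm = v**3. S = 30689/5400*v**2 - 312923/4050*v + 46385/648.
  leading term v**2: subtract (30689/1875)·h_5 from 30689/5400*v**2 - 312923/4050*v + 46385/648 → -13453453/120000*v + 13453453/120000
  leading term v: subtract (-1763/75)·h_6 from -13453453/120000*v + 13453453/120000 → 0
  remainder 0.

S(f_1,h_6): leading monomials are coprime, so the S-polynomial reduces to 0 (Buchberger's first criterion).
S(f_2,h_6): lcm = u*v. S = 11/9*u + 1/3*v**2 + 2/9*v - 49/9.
  leading term u: subtract (-11/72)·f_3 from 11/9*u + 1/3*v**2 + 2/9*v - 49/9 → 1/3*v**2 - 17/72*v - 7/72
  leading term v**2: subtract (24/25)·h_5 from 1/3*v**2 - 17/72*v - 7/72 → -57/25*v + 57/25
  leading term v: subtract (-3648/7631)·h_6 from -57/25*v + 57/25 → 0
  remainder 0.

S(f_3,h_6): leading monomials are coprime, so the S-polynomial reduces to 0 (Buchberger's first criterion).
S(h_4,h_6): lcm = v**3. S = 346/27*v**2 - 54689/648*v + 46385/648.
  leading term v**2: subtract (2768/75)·h_5 from 346/27*v**2 - 54689/648*v + 46385/648 → -293351/1800*v + 293351/1800
  leading term v: subtract (-2346808/68679)·h_6 from -293351/1800*v + 293351/1800 → 0
  remainder 0.

S(h_5,h_6): lcm = v**2. S = 4279/600*v - 4279/600.
  leading term v: subtract (34232/22893)·h_6 from 4279/600*v - 4279/600 → 0
  remainder 0.

Every S-polynomial of the final basis reduces to 0, so we have a Gröbner basis.
Inter-reduce: drop elements whose leading term is divisible by another's, tail-reduce, and make monic.
Reduced Gröbner basis: {u - 4, v - 1}.

From the last basis element, v - 1 = 0, so v takes values in {1}. Each choice, substituted upward through the basis, yields the corresponding point(s) of the solution set.
  v = 1: the earlier basis element becomes u - 4 = 0, giving u = 4 — point (4, 1).

{(4, 1)}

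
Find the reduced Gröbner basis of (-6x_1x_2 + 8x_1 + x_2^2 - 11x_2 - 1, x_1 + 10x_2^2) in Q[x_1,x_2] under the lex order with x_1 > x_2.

f_1 = -6x_1x_2 + 8x_1 + x_2^2 - 11x_2 - 1, LT = x_1x_2.
f_2 = x_1 + 10x_2^2, LT = x_1.

S(f_1,f_2): lcm = x_1x_2. S = -4/3x_1 - 10x_2^3 - 1/6x_2^2 + 11/6x_2 + 1/6.
  leading term x_1: subtract (-4/3)·f_2 from -4/3x_1 - 10x_2^3 - 1/6x_2^2 + 11/6x_2 + 1/6 → -10x_2^3 + 79/6x_2^2 + 11/6x_2 + 1/6
  leading term x_2^3: no divisor's leading term divides it; move -10x_2^3 to the remainder.
  leading term x_2^2: no divisor's leading term divides it; move 79/6x_2^2 to the remainder.
  leading term x_2: no divisor's leading term divides it; move 11/6x_2 to the remainder.
  leading term 1: no divisor's leading term divides it; move 1/6 to the remainder.
  remainder -10x_2^3 + 79/6x_2^2 + 11/6x_2 + 1/6 ≠ 0; add g_3 = -10x_2^3 + 79/6x_2^2 + 11/6x_2 + 1/6 to the basis.

The other S-polynomials (S(f_1,g_3), S(f_2,g_3)) all reduce to 0 modulo the current basis, so we have a Gröbner basis.
Inter-reduce: drop elements whose leading term is divisible by another's, tail-reduce, and make monic.

G = {x_1 + 10x_2^2, x_2^3 - 79/60x_2^2 - 11/60x_2 - 1/60}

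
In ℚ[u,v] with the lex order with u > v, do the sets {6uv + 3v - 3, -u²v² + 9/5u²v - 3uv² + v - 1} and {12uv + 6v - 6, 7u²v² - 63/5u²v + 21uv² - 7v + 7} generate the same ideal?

Two ideals are equal iff their reduced Gröbner bases coincide (the reduced basis is unique for a fixed ordering).
Buchberger on the first generating set:
f_1 = 6uv + 3v - 3, LT = uv.
f_2 = -u²v² + 9/5u²v - 3uv² + v - 1, LT = u²v².

S(f_1,f_2): lcm = u²v². S = 9/5u²v - 5/2uv² - ½uv + v - 1.
  reduce S modulo (f_1, f_2):
  remainder 9/10u + 5/4v² + 9/20v - 17/10 ≠ 0; add g_3 = 9/10u + 5/4v² + 9/20v - 17/10 to the basis.

S(f_1,g_3): lcm = uv. S = -25/18v³ - ½v² + 43/18v - ½.
  reduce S modulo (f_1, f_2, g_3):
  remainder -25/18v³ - ½v² + 43/18v - ½ ≠ 0; add g_4 = -25/18v³ - ½v² + 43/18v - ½ to the basis.

The other S-polynomials (S(f_2,g_3), S(f_1,g_4), S(f_2,g_4), S(g_3,g_4)) all reduce to 0 modulo the current basis, so we have a Gröbner basis.
Inter-reduce: drop elements whose leading term is divisible by another's, tail-reduce, and make monic.
Reduced Gröbner basis: {u + 25/18v² + ½v - 17/9, v³ + 9/25v² - 43/25v + 9/25}.

Buchberger on the second generating set:
h_1 = 12uv + 6v - 6, LT = uv.
h_2 = 7u²v² - 63/5u²v + 21uv² - 7v + 7, LT = u²v².

S(h_1,h_2): lcm = u²v². S = 9/5u²v - 5/2uv² - ½uv + v - 1.
  reduce S modulo (h_1, h_2):
  remainder 9/10u + 5/4v² + 9/20v - 17/10 ≠ 0; add k_3 = 9/10u + 5/4v² + 9/20v - 17/10 to the basis.

S(h_1,k_3): lcm = uv. S = -25/18v³ - ½v² + 43/18v - ½.
  reduce S modulo (h_1, h_2, k_3):
  remainder -25/18v³ - ½v² + 43/18v - ½ ≠ 0; add k_4 = -25/18v³ - ½v² + 43/18v - ½ to the basis.

The other S-polynomials (S(h_2,k_3), S(h_1,k_4), S(h_2,k_4), S(k_3,k_4)) all reduce to 0 modulo the current basis, so we have a Gröbner basis.
Inter-reduce: drop elements whose leading term is divisible by another's, tail-reduce, and make monic.
Reduced Gröbner basis: {u + 25/18v² + ½v - 17/9, v³ + 9/25v² - 43/25v + 9/25}.

Same reduced basis, so the two generating sets span the same ideal.

Yes, the ideals are equal.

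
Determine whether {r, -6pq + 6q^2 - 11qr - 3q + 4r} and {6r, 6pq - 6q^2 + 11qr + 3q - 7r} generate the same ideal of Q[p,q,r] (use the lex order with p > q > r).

Yes, the ideals are equal.

Since reduced Gröbner bases are canonical representatives of ideals under a given ordering, it suffices to compute and compare them.
Buchberger on the first generating set:
f_1 = r, LT = r.
f_2 = -6pq + 6q^2 - 11qr - 3q + 4r, LT = pq.

The S-polynomials (S(f_1,f_2)) all reduce to 0 modulo the current basis, so we have a Gröbner basis.
Inter-reduce: drop elements whose leading term is divisible by another's, tail-reduce, and make monic.
Reduced Gröbner basis: {pq - q^2 + 1/2q, r}.

Buchberger on the second generating set:
h_1 = 6r, LT = r.
h_2 = 6pq - 6q^2 + 11qr + 3q - 7r, LT = pq.

The S-polynomials (S(h_1,h_2)) all reduce to 0 modulo the current basis, so we have a Gröbner basis.
Inter-reduce: drop elements whose leading term is divisible by another's, tail-reduce, and make monic.
Reduced Gröbner basis: {pq - q^2 + 1/2q, r}.

The two bases agree; hence the ideals are identical.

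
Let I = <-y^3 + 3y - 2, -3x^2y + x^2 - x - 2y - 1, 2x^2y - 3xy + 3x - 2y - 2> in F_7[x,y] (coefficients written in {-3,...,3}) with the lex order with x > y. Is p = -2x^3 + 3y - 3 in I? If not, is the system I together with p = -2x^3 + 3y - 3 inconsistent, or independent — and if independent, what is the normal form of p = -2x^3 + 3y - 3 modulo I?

-2x^3 + 3y - 3 lies in I (it reduces to 0).

First compute the reduced Gröbner basis of I by Buchberger's algorithm.
f_1 = -y^3 + 3y - 2, LT = y^3.
f_2 = -3x^2y + x^2 - x - 2y - 1, LT = x^2y.
f_3 = 2x^2y - 3xy + 3x - 2y - 2, LT = x^2y.

S(f_1,f_2): lcm = x^2y^3. S = -2x^2y^2 - 3x^2y + 2x^2 + 2xy^2 - 3y^3 + 2y^2.
  reduce S modulo (f_1, f_2, f_3):
  remainder 2xy^2 + 3xy + 2x + y^2 - 2y + 1 ≠ 0; add h_4 = 2xy^2 + 3xy + 2x + y^2 - 2y + 1 to the basis.

S(f_1,f_3): lcm = x^2y^3. S = -3x^2y + 2x^2 - 2xy^3 + 2xy^2 + y^3 + y^2.
  reduce S modulo (f_1, f_2, f_3, h_4):
  remainder x^2 - 2xy + 3x - 2 ≠ 0; add h_5 = x^2 - 2xy + 3x - 2 to the basis.

S(f_2,f_3): lcm = x^2y. S = 2x^2 - 2xy - 3y - 1.
  reduce S modulo (f_1, f_2, f_3, h_4, h_5):
  remainder 2xy + x - 3y + 3 ≠ 0; add h_6 = 2xy + x - 3y + 3 to the basis.

S(f_2,h_4): lcm = x^2y^2. S = -3x^2y - x^2 + 3xy^2 - xy + 3x + 3y^2 - 2y.
  reduce S modulo (f_1, f_2, f_3, h_4, h_5, h_6):
  remainder 3x - 2y^2 + y + 1 ≠ 0; add h_7 = 3x - 2y^2 + y + 1 to the basis.

S(f_2,h_6): lcm = x^2y. S = -2x^2 - 2xy + 3y - 2.
  reduce S modulo (f_1, f_2, f_3, h_4, h_5, h_6, h_7):
  remainder -y^2 - 2y ≠ 0; add h_8 = -y^2 - 2y to the basis.

S(f_2,h_7): lcm = x^2y. S = 2x^2 + 3xy^3 + 2xy^2 + 2xy - 2x + 3y - 2.
  reduce S modulo (f_1, f_2, f_3, h_4, h_5, h_6, h_7, h_8):
  remainder y + 2 ≠ 0; add h_9 = y + 2 to the basis.

The other S-polynomials (S(f_1,h_4), S(f_3,h_4), S(f_1,h_5), S(f_2,h_5), S(f_3,h_5), S(h_4,h_5), S(f_1,h_6), S(f_3,h_6), S(h_4,h_6), S(h_5,h_6), S(f_1,h_7), S(f_3,h_7), S(h_4,h_7), S(h_5,h_7), S(h_6,h_7), S(f_1,h_8), S(f_2,h_8), S(f_3,h_8), S(h_4,h_8), S(h_5,h_8), S(h_6,h_8), S(h_7,h_8), S(f_1,h_9), S(f_2,h_9), S(f_3,h_9), S(h_4,h_9), S(h_5,h_9), S(h_6,h_9), S(h_7,h_9), S(h_8,h_9)) all reduce to 0 modulo the current basis, so we have a Gröbner basis.
Inter-reduce: drop elements whose leading term is divisible by another's, tail-reduce, and make monic.
Reduced Gröbner basis: {x - 3, y + 2}.
Label its elements g_1 = x - 3, g_2 = y + 2.

Reduce p = -2x^3 + 3y - 3 modulo G:
  leading term x^3: subtract (-2x^2)·g_1 from -2x^3 + 3y - 3 → x^2 + 3y - 3
  leading term x^2: subtract (x)·g_1 from x^2 + 3y - 3 → 3x + 3y - 3
  leading term x: subtract (3)·g_1 from 3x + 3y - 3 → 3y - 1
  leading term y: subtract (3)·g_2 from 3y - 1 → 0
  normal form = 0.
Since the normal form is 0, p ∈ I.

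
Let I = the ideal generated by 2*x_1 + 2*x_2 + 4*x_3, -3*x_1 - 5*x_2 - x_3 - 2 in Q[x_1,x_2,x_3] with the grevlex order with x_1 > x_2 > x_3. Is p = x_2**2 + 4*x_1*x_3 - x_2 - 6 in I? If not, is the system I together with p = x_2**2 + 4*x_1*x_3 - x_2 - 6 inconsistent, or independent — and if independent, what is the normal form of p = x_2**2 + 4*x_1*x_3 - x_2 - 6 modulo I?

First compute the reduced Gröbner basis of I by Buchberger's algorithm.
f_1 = 2*x_1 + 2*x_2 + 4*x_3, LT = x_1.
f_2 = -3*x_1 - 5*x_2 - x_3 - 2, LT = x_1.

S(f_1,f_2): lcm = x_1. S = -2/3*x_2 + 5/3*x_3 - 2/3.
  leading term x_2: no divisor's leading term divides it; move -2/3*x_2 to the remainder.
  leading term x_3: no divisor's leading term divides it; move 5/3*x_3 to the remainder.
  leading term 1: no divisor's leading term divides it; move -2/3 to the remainder.
  remainder -2/3*x_2 + 5/3*x_3 - 2/3 ≠ 0; add h_3 = -2/3*x_2 + 5/3*x_3 - 2/3 to the basis.

The other S-polynomials (S(f_1,h_3), S(f_2,h_3)) all reduce to 0 modulo the current basis, so we have a Gröbner basis.
Inter-reduce: drop elements whose leading term is divisible by another's, tail-reduce, and make monic.
Reduced Gröbner basis: {x_1 + 9/2*x_3 - 1, x_2 - 5/2*x_3 + 1}.
Label its elements g_1 = x_1 + 9/2*x_3 - 1, g_2 = x_2 - 5/2*x_3 + 1.

Reduce p = x_2**2 + 4*x_1*x_3 - x_2 - 6 modulo G:
  leading term x_2**2: subtract (x_2)·g_2 from x_2**2 + 4*x_1*x_3 - x_2 - 6 → 4*x_1*x_3 + 5/2*x_2*x_3 - 2*x_2 - 6
  leading term x_1*x_3: subtract (4*x_3)·g_1 from 4*x_1*x_3 + 5/2*x_2*x_3 - 2*x_2 - 6 → 5/2*x_2*x_3 - 18*x_3**2 - 2*x_2 + 4*x_3 - 6
  leading term x_2*x_3: subtract (5/2*x_3)·g_2 from 5/2*x_2*x_3 - 18*x_3**2 - 2*x_2 + 4*x_3 - 6 → -47/4*x_3**2 - 2*x_2 + 3/2*x_3 - 6
  leading term x_3**2: no divisor's leading term divides it; move -47/4*x_3**2 to the remainder.
  leading term x_2: subtract (-2)·g_2 from -2*x_2 + 3/2*x_3 - 6 → -7/2*x_3 - 4
  leading term x_3: no divisor's leading term divides it; move -7/2*x_3 to the remainder.
  leading term 1: no divisor's leading term divides it; move -4 to the remainder.
  normal form = -47/4*x_3**2 - 7/2*x_3 - 4.
The normal form is nonzero, so p ∉ I. Since p minus its normal form lies in I, I + (p) = I + (r) where r = -47/4*x_3**2 - 7/2*x_3 - 4; decide whether this ideal is the whole ring.
Run Buchberger on G together with r (pairs among the g_i already reduce to 0 since G is a Gröbner basis):
g_1 = x_1 + 9/2*x_3 - 1, LT = x_1.
g_2 = x_2 - 5/2*x_3 + 1, LT = x_2.
r = -47/4*x_3**2 - 7/2*x_3 - 4, LT = x_3**2.

The S-polynomials (S(g_1,g_2), S(g_1,r), S(g_2,r)) all reduce to 0 modulo the current basis, so we have a Gröbner basis.
Inter-reduce: drop elements whose leading term is divisible by another's, tail-reduce, and make monic.
Reduced Gröbner basis: {x_3**2 + 14/47*x_3 + 16/47, x_1 + 9/2*x_3 - 1, x_2 - 5/2*x_3 + 1}.
The reduced Gröbner basis of I + (p) is {x_3**2 + 14/47*x_3 + 16/47, x_1 + 9/2*x_3 - 1, x_2 - 5/2*x_3 + 1} ≠ {1}, a proper ideal, so the enlarged system stays consistent: p is independent of I, with normal form -47/4*x_3**2 - 7/2*x_3 - 4.

x_2**2 + 4*x_1*x_3 - x_2 - 6 is independent of I; its normal form modulo I is -47/4*x_3**2 - 7/2*x_3 - 4.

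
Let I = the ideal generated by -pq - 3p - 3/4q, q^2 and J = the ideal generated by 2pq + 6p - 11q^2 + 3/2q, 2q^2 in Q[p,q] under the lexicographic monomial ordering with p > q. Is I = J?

Since reduced Gröbner bases are canonical representatives of ideals under a given ordering, it suffices to compute and compare them.
Buchberger on the first generating set:
f_1 = -pq - 3p - 3/4q, LT = pq.
f_2 = q^2, LT = q^2.

S(f_1,f_2): lcm = pq^2. S = 3pq + 3/4q^2.
  reduce S modulo (f_1, f_2):
  remainder -9p - 9/4q ≠ 0; add g_3 = -9p - 9/4q to the basis.

The other S-polynomials (S(f_1,g_3), S(f_2,g_3)) all reduce to 0 modulo the current basis, so we have a Gröbner basis.
Inter-reduce: drop elements whose leading term is divisible by another's, tail-reduce, and make monic.
Reduced Gröbner basis: {p + 1/4q, q^2}.

Buchberger on the second generating set:
h_1 = 2pq + 6p - 11q^2 + 3/2q, LT = pq.
h_2 = 2q^2, LT = q^2.

S(h_1,h_2): lcm = pq^2. S = 3pq - 11/2q^3 + 3/4q^2.
  reduce S modulo (h_1, h_2):
  remainder -9p - 9/4q ≠ 0; add k_3 = -9p - 9/4q to the basis.

The other S-polynomials (S(h_1,k_3), S(h_2,k_3)) all reduce to 0 modulo the current basis, so we have a Gröbner basis.
Inter-reduce: drop elements whose leading term is divisible by another's, tail-reduce, and make monic.
Reduced Gröbner basis: {p + 1/4q, q^2}.

The two bases agree; hence the ideals are identical.

Yes, the ideals are equal.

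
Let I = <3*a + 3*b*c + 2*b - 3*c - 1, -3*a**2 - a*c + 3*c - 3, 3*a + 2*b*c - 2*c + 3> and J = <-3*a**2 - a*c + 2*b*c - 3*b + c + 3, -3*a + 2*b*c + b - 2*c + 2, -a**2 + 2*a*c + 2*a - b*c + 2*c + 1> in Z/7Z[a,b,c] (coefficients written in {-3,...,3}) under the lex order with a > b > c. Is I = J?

Yes, the ideals are equal.

For a fixed monomial order, each ideal has a unique reduced Gröbner basis; comparing bases decides equality.
Buchberger on the first generating set:
f_1 = 3*a + 3*b*c + 2*b - 3*c - 1, LT = a.
f_2 = -3*a**2 - a*c + 3*c - 3, LT = a**2.
f_3 = 3*a + 2*b*c - 2*c + 3, LT = a.

S(f_1,f_2): lcm = a**2. S = a*b*c + 3*a*b + a*c + 2*a + c - 1.
  reduce S modulo (f_1, f_2, f_3):
  remainder -b**2*c**2 + b**2*c - 2*b**2 + 3*b*c + 2*b + c**2 + c + 2 ≠ 0; add g_4 = -b**2*c**2 + b**2*c - 2*b**2 + 3*b*c + 2*b + c**2 + c + 2 to the basis.

S(f_1,f_3): lcm = a. S = -2*b*c + 3*b + 2*c + 1.
  reduce S modulo (f_1, f_2, f_3, g_4):
  remainder -2*b*c + 3*b + 2*c + 1 ≠ 0; add g_5 = -2*b*c + 3*b + 2*c + 1 to the basis.

S(f_2,f_3): lcm = a**2. S = -3*a*b*c + a*c - a - c + 1.
  reduce S modulo (f_1, f_2, f_3, g_4, g_5):
  remainder -2*b**2 - 2*b + 2*c + 1 ≠ 0; add g_6 = -2*b**2 - 2*b + 2*c + 1 to the basis.

S(g_4,g_6): lcm = b**2*c**2. S = -b**2*c + 2*b**2 - b*c**2 - 3*b*c - 2*b + c**3 + 3*c**2 - c - 2.
  reduce S modulo (f_1, f_2, f_3, g_4, g_5, g_6):
  remainder b + c**3 + 2*c**2 - 3*c - 1 ≠ 0; add g_7 = b + c**3 + 2*c**2 - 3*c - 1 to the basis.

S(g_5,g_6): lcm = b**2*c. S = 2*b**2 - 2*b*c + 3*b + c**2 - 3*c.
  reduce S modulo (f_1, f_2, f_3, g_4, g_5, g_6, g_7):
  remainder 2*c**3 - 2*c**2 - 2*c - 2 ≠ 0; add g_8 = 2*c**3 - 2*c**2 - 2*c - 2 to the basis.

The other S-polynomials (S(f_1,g_4), S(f_2,g_4), S(f_3,g_4), S(f_1,g_5), S(f_2,g_5), S(f_3,g_5), S(g_4,g_5), S(f_1,g_6), S(f_2,g_6), S(f_3,g_6), S(f_1,g_7), S(f_2,g_7), S(f_3,g_7), S(g_4,g_7), S(g_5,g_7), S(g_6,g_7), S(f_1,g_8), S(f_2,g_8), S(f_3,g_8), S(g_4,g_8), S(g_5,g_8), S(g_6,g_8), S(g_7,g_8)) all reduce to 0 modulo the current basis, so we have a Gröbner basis.
Inter-reduce: drop elements whose leading term is divisible by another's, tail-reduce, and make monic.
Reduced Gröbner basis: {a - 3*c**2 + 2*c - 1, b + 3*c**2 - 2*c, c**3 - c**2 - c - 1}.

Buchberger on the second generating set:
h_1 = -3*a**2 - a*c + 2*b*c - 3*b + c + 3, LT = a**2.
h_2 = -3*a + 2*b*c + b - 2*c + 2, LT = a.
h_3 = -a**2 + 2*a*c + 2*a - b*c + 2*c + 1, LT = a**2.

S(h_1,h_2): lcm = a**2. S = 3*a*b*c - 2*a*b + 2*a*c + 3*a - 3*b*c + b + 2*c - 1.
  reduce S modulo (h_1, h_2, h_3):
  remainder 2*b**2*c**2 + 2*b**2*c - 3*b**2 - 3*b*c**2 + 3*b*c + 3*b + c**2 - c + 1 ≠ 0; add k_4 = 2*b**2*c**2 + 2*b**2*c - 3*b**2 - 3*b*c**2 + 3*b*c + 3*b + c**2 - c + 1 to the basis.

S(h_1,h_3): lcm = a**2. S = 2*a + 3*b*c + b - 3*c.
  reduce S modulo (h_1, h_2, h_3, k_4):
  remainder 2*b*c - 3*b - 2*c - 1 ≠ 0; add k_5 = 2*b*c - 3*b - 2*c - 1 to the basis.

S(k_4,k_5): lcm = b**2*c**2. S = -b**2*c + 2*b**2 + 3*b*c**2 + 2*b*c - 2*b - 3*c**2 + 3*c - 3.
  reduce S modulo (h_1, h_2, h_3, k_4, k_5):
  remainder -3*b**2 - 3*b + 3*c - 2 ≠ 0; add k_6 = -3*b**2 - 3*b + 3*c - 2 to the basis.

S(k_4,k_6): lcm = b**2*c**2. S = b**2*c + 2*b**2 + b*c**2 - 2*b*c - 2*b + c**3 + c**2 + 3*c - 3.
  reduce S modulo (h_1, h_2, h_3, k_4, k_5, k_6):
  remainder b + c**3 + 2*c**2 - 3*c - 1 ≠ 0; add k_7 = b + c**3 + 2*c**2 - 3*c - 1 to the basis.

S(k_5,k_6): lcm = b**2*c. S = 2*b**2 - 2*b*c + 3*b + c**2 - 3*c.
  reduce S modulo (h_1, h_2, h_3, k_4, k_5, k_6, k_7):
  remainder 2*c**3 - 2*c**2 - 2*c - 2 ≠ 0; add k_8 = 2*c**3 - 2*c**2 - 2*c - 2 to the basis.

The other S-polynomials (S(h_2,h_3), S(h_1,k_4), S(h_2,k_4), S(h_3,k_4), S(h_1,k_5), S(h_2,k_5), S(h_3,k_5), S(h_1,k_6), S(h_2,k_6), S(h_3,k_6), S(h_1,k_7), S(h_2,k_7), S(h_3,k_7), S(k_4,k_7), S(k_5,k_7), S(k_6,k_7), S(h_1,k_8), S(h_2,k_8), S(h_3,k_8), S(k_4,k_8), S(k_5,k_8), S(k_6,k_8), S(k_7,k_8)) all reduce to 0 modulo the current basis, so we have a Gröbner basis.
Inter-reduce: drop elements whose leading term is divisible by another's, tail-reduce, and make monic.
Reduced Gröbner basis: {a - 3*c**2 + 2*c - 1, b + 3*c**2 - 2*c, c**3 - c**2 - c - 1}.

The two bases agree; hence the ideals are identical.
The same test decides containment: I ⊆ J iff every generator of I reduces to 0 modulo a Gröbner basis of J.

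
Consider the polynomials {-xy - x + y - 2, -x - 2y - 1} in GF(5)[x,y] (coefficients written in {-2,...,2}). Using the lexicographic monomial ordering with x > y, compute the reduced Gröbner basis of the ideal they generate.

G = {x + 2y + 1, y^2 + 2y + 2}

f_1 = -xy - x + y - 2, LT = xy.
f_2 = -x - 2y - 1, LT = x.

S(f_1,f_2): lcm = xy. S = x - 2y^2 - 2y + 2.
  reduce S modulo (f_1, f_2):
  remainder -2y^2 + y + 1 ≠ 0; add g_3 = -2y^2 + y + 1 to the basis.

The other S-polynomials (S(f_1,g_3), S(f_2,g_3)) all reduce to 0 modulo the current basis, so we have a Gröbner basis.
Inter-reduce: drop elements whose leading term is divisible by another's, tail-reduce, and make monic.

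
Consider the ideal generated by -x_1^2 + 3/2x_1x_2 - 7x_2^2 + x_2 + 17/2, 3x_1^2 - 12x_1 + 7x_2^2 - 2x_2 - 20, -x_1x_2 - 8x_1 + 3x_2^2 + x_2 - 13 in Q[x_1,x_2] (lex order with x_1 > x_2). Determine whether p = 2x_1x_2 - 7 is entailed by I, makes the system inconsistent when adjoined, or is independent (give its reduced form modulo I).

Adjoining 2x_1x_2 - 7 makes the ideal the whole ring: the system is inconsistent.

First compute the reduced Gröbner basis of I by Buchberger's algorithm.
f_1 = -x_1^2 + 3/2x_1x_2 - 7x_2^2 + x_2 + 17/2, LT = x_1^2.
f_2 = 3x_1^2 - 12x_1 + 7x_2^2 - 2x_2 - 20, LT = x_1^2.
f_3 = -x_1x_2 - 8x_1 + 3x_2^2 + x_2 - 13, LT = x_1x_2.

S(f_1,f_2): lcm = x_1^2. S = -3/2x_1x_2 + 4x_1 + 14/3x_2^2 - 1/3x_2 - 11/6.
  leading term x_1x_2: subtract (3/2)·f_3 from -3/2x_1x_2 + 4x_1 + 14/3x_2^2 - 1/3x_2 - 11/6 → 16x_1 + 1/6x_2^2 - 11/6x_2 + 53/3
  leading term x_1: no divisor's leading term divides it; move 16x_1 to the remainder.
  leading term x_2^2: no divisor's leading term divides it; move 1/6x_2^2 to the remainder.
  leading term x_2: no divisor's leading term divides it; move -11/6x_2 to the remainder.
  leading term 1: no divisor's leading term divides it; move 53/3 to the remainder.
  remainder 16x_1 + 1/6x_2^2 - 11/6x_2 + 53/3 ≠ 0; add h_4 = 16x_1 + 1/6x_2^2 - 11/6x_2 + 53/3 to the basis.

S(f_1,f_3): lcm = x_1^2x_2. S = -8x_1^2 + 3/2x_1x_2^2 + x_1x_2 - 13x_1 + 7x_2^3 - x_2^2 - 17/2x_2.
  leading term x_1^2: subtract (8)·f_1 from -8x_1^2 + 3/2x_1x_2^2 + x_1x_2 - 13x_1 + 7x_2^3 - x_2^2 - 17/2x_2 → 3/2x_1x_2^2 - 11x_1x_2 - 13x_1 + 7x_2^3 + 55x_2^2 - 33/2x_2 - 68
  leading term x_1x_2^2: subtract (-3/2x_2)·f_3 from 3/2x_1x_2^2 - 11x_1x_2 - 13x_1 + 7x_2^3 + 55x_2^2 - 33/2x_2 - 68 → -23x_1x_2 - 13x_1 + 23/2x_2^3 + 113/2x_2^2 - 36x_2 - 68
  leading term x_1x_2: subtract (23)·f_3 from -23x_1x_2 - 13x_1 + 23/2x_2^3 + 113/2x_2^2 - 36x_2 - 68 → 171x_1 + 23/2x_2^3 - 25/2x_2^2 - 59x_2 + 231
  leading term x_1: subtract (171/16)·h_4 from 171x_1 + 23/2x_2^3 - 25/2x_2^2 - 59x_2 + 231 → 23/2x_2^3 - 457/32x_2^2 - 1261/32x_2 + 675/16
  leading term x_2^3: no divisor's leading term divides it; move 23/2x_2^3 to the remainder.
  leading term x_2^2: no divisor's leading term divides it; move -457/32x_2^2 to the remainder.
  leading term x_2: no divisor's leading term divides it; move -1261/32x_2 to the remainder.
  leading term 1: no divisor's leading term divides it; move 675/16 to the remainder.
  remainder 23/2x_2^3 - 457/32x_2^2 - 1261/32x_2 + 675/16 ≠ 0; add h_5 = 23/2x_2^3 - 457/32x_2^2 - 1261/32x_2 + 675/16 to the basis.

S(f_2,f_3): lcm = x_1^2x_2. S = -8x_1^2 + 3x_1x_2^2 - 3x_1x_2 - 13x_1 + 7/3x_2^3 - 2/3x_2^2 - 20/3x_2.
  leading term x_1^2: subtract (8)·f_1 from -8x_1^2 + 3x_1x_2^2 - 3x_1x_2 - 13x_1 + 7/3x_2^3 - 2/3x_2^2 - 20/3x_2 → 3x_1x_2^2 - 15x_1x_2 - 13x_1 + 7/3x_2^3 + 166/3x_2^2 - 44/3x_2 - 68
  leading term x_1x_2^2: subtract (-3x_2)·f_3 from 3x_1x_2^2 - 15x_1x_2 - 13x_1 + 7/3x_2^3 + 166/3x_2^2 - 44/3x_2 - 68 → -39x_1x_2 - 13x_1 + 34/3x_2^3 + 175/3x_2^2 - 161/3x_2 - 68
  leading term x_1x_2: subtract (39)·f_3 from -39x_1x_2 - 13x_1 + 34/3x_2^3 + 175/3x_2^2 - 161/3x_2 - 68 → 299x_1 + 34/3x_2^3 - 176/3x_2^2 - 278/3x_2 + 439
  leading term x_1: subtract (299/16)·h_4 from 299x_1 + 34/3x_2^3 - 176/3x_2^2 - 278/3x_2 + 439 → 34/3x_2^3 - 1977/32x_2^2 - 1869/32x_2 + 5225/48
  leading term x_2^3: subtract (68/69)·h_5 from 34/3x_2^3 - 1977/32x_2^2 - 1869/32x_2 + 5225/48 → -105337/2208x_2^2 - 43213/2208x_2 + 74275/1104
  leading term x_2^2: no divisor's leading term divides it; move -105337/2208x_2^2 to the remainder.
  leading term x_2: no divisor's leading term divides it; move -43213/2208x_2 to the remainder.
  leading term 1: no divisor's leading term divides it; move 74275/1104 to the remainder.
  remainder -105337/2208x_2^2 - 43213/2208x_2 + 74275/1104 ≠ 0; add h_6 = -105337/2208x_2^2 - 43213/2208x_2 + 74275/1104 to the basis.

S(f_1,h_4): lcm = x_1^2. S = -1/96x_1x_2^2 - 133/96x_1x_2 - 53/48x_1 + 7x_2^2 - x_2 - 17/2.
  leading term x_1x_2^2: subtract (1/96x_2)·f_3 from -1/96x_1x_2^2 - 133/96x_1x_2 - 53/48x_1 + 7x_2^2 - x_2 - 17/2 → -125/96x_1x_2 - 53/48x_1 - 1/32x_2^3 + 671/96x_2^2 - 83/96x_2 - 17/2
  leading term x_1x_2: subtract (125/96)·f_3 from -125/96x_1x_2 - 53/48x_1 - 1/32x_2^3 + 671/96x_2^2 - 83/96x_2 - 17/2 → 149/16x_1 - 1/32x_2^3 + 37/12x_2^2 - 13/6x_2 + 809/96
  leading term x_1: subtract (149/256)·h_4 from 149/16x_1 - 1/32x_2^3 + 37/12x_2^2 - 13/6x_2 + 809/96 → -1/32x_2^3 + 1529/512x_2^2 - 563/512x_2 - 475/256
  leading term x_2^3: subtract (-1/368)·h_5 from -1/32x_2^3 + 1529/512x_2^2 - 563/512x_2 - 475/256 → 17355/5888x_2^2 - 7105/5888x_2 - 5125/2944
  leading term x_2^2: subtract (-52065/842696)·h_6 from 17355/5888x_2^2 - 7105/5888x_2 - 5125/2944 → -8143375/3370784x_2 + 8143375/3370784
  leading term x_2: no divisor's leading term divides it; move -8143375/3370784x_2 to the remainder.
  leading term 1: no divisor's leading term divides it; move 8143375/3370784 to the remainder.
  remainder -8143375/3370784x_2 + 8143375/3370784 ≠ 0; add h_7 = -8143375/3370784x_2 + 8143375/3370784 to the basis.

The other S-polynomials (S(f_2,h_4), S(f_3,h_4), S(f_1,h_5), S(f_2,h_5), S(f_3,h_5), S(h_4,h_5), S(f_1,h_6), S(f_2,h_6), S(f_3,h_6), S(h_4,h_6), S(h_5,h_6), S(f_1,h_7), S(f_2,h_7), S(f_3,h_7), S(h_4,h_7), S(h_5,h_7), S(h_6,h_7)) all reduce to 0 modulo the current basis, so we have a Gröbner basis.
Inter-reduce: drop elements whose leading term is divisible by another's, tail-reduce, and make monic.
Reduced Gröbner basis: {x_1 + 1, x_2 - 1}.
Label its elements g_1 = x_1 + 1, g_2 = x_2 - 1.

Reduce p = 2x_1x_2 - 7 modulo G:
  leading term x_1x_2: subtract (2x_2)·g_1 from 2x_1x_2 - 7 → -2x_2 - 7
  leading term x_2: subtract (-2)·g_2 from -2x_2 - 7 → -9
  leading term 1: no divisor's leading term divides it; move -9 to the remainder.
  normal form = -9.
The normal form is nonzero, so p ∉ I. Since p minus its normal form lies in I, I + (p) = I + (r) where r = -9; decide whether this ideal is the whole ring.
Here r = -9 is a nonzero constant, hence a unit: 1 ∈ I + (p), the Gröbner basis of I + (p) is {1}, and the enlarged system has no common solution — adjoining p is inconsistent.

The remainder on division by a Gröbner basis is unique — it is the normal form.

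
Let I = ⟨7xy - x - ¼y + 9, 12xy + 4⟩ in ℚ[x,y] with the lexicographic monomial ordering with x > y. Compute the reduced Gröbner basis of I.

G = {x + ¼y - 20/3, y² - 80/3y - 4/3}

f_1 = 7xy - x - ¼y + 9, LT = xy.
f_2 = 12xy + 4, LT = xy.

S(f_1,f_2): lcm = xy. S = -1/7x - 1/28y + 20/21.
  reduce S modulo (f_1, f_2):
  remainder -1/7x - 1/28y + 20/21 ≠ 0; add g_3 = -1/7x - 1/28y + 20/21 to the basis.

S(f_1,g_3): lcm = xy. S = -1/7x - ¼y² + 557/84y + 9/7.
  reduce S modulo (f_1, f_2, g_3):
  remainder -¼y² + 20/3y + ⅓ ≠ 0; add g_4 = -¼y² + 20/3y + ⅓ to the basis.

The other S-polynomials (S(f_2,g_3), S(f_1,g_4), S(f_2,g_4), S(g_3,g_4)) all reduce to 0 modulo the current basis, so we have a Gröbner basis.
Inter-reduce: drop elements whose leading term is divisible by another's, tail-reduce, and make monic.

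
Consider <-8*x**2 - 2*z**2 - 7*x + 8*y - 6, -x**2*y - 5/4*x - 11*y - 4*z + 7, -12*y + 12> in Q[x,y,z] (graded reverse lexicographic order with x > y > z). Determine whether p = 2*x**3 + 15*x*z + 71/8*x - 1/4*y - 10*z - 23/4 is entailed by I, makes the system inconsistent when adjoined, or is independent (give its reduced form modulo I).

Adjoining 2*x**3 + 15*x*z + 71/8*x - 1/4*y - 10*z - 23/4 makes the ideal the whole ring: the system is inconsistent.

First compute the reduced Gröbner basis of I by Buchberger's algorithm.
f_1 = -8*x**2 - 2*z**2 - 7*x + 8*y - 6, LT = x**2.
f_2 = -x**2*y - 5/4*x - 11*y - 4*z + 7, LT = x**2*y.
f_3 = -12*y + 12, LT = y.

S(f_1,f_2): lcm = x**2*y. S = 1/4*y*z**2 + 7/8*x*y - y**2 - 5/4*x - 41/4*y - 4*z + 7.
  reduce S modulo (f_1, f_2, f_3):
  remainder 1/4*z**2 - 3/8*x - 4*z - 17/4 ≠ 0; add h_4 = 1/4*z**2 - 3/8*x - 4*z - 17/4 to the basis.

The other S-polynomials (S(f_1,f_3), S(f_2,f_3), S(f_1,h_4), S(f_2,h_4), S(f_3,h_4)) all reduce to 0 modulo the current basis, so we have a Gröbner basis.
Inter-reduce: drop elements whose leading term is divisible by another's, tail-reduce, and make monic.
Reduced Gröbner basis: {x**2 + 5/4*x + 4*z + 4, z**2 - 3/2*x - 16*z - 17, y - 1}.
Label its elements g_1 = x**2 + 5/4*x + 4*z + 4, g_2 = z**2 - 3/2*x - 16*z - 17, g_3 = y - 1.

Reduce p = 2*x**3 + 15*x*z + 71/8*x - 1/4*y - 10*z - 23/4 modulo G:
  leading term x**3: subtract (2*x)·g_1 from 2*x**3 + 15*x*z + 71/8*x - 1/4*y - 10*z - 23/4 → -5/2*x**2 + 7*x*z + 7/8*x - 1/4*y - 10*z - 23/4
  leading term x**2: subtract (-5/2)·g_1 from -5/2*x**2 + 7*x*z + 7/8*x - 1/4*y - 10*z - 23/4 → 7*x*z + 4*x - 1/4*y + 17/4
  leading term x*z: no divisor's leading term divides it; move 7*x*z to the remainder.
  leading term x: no divisor's leading term divides it; move 4*x to the remainder.
  leading term y: subtract (-1/4)·g_3 from -1/4*y + 17/4 → 4
  leading term 1: no divisor's leading term divides it; move 4 to the remainder.
  normal form = 7*x*z + 4*x + 4.
The normal form is nonzero, so p ∉ I. Since p minus its normal form lies in I, I + (p) = I + (r) where r = 7*x*z + 4*x + 4; decide whether this ideal is the whole ring.
Run Buchberger on G together with r (pairs among the g_i already reduce to 0 since G is a Gröbner basis):
g_1 = x**2 + 5/4*x + 4*z + 4, LT = x**2.
g_2 = z**2 - 3/2*x - 16*z - 17, LT = z**2.
g_3 = y - 1, LT = y.
r = 7*x*z + 4*x + 4, LT = x*z.

S(g_1,r): lcm = x**2*z. S = -4/7*x**2 + 5/4*x*z + 4*z**2 - 4/7*x + 4*z.
  reduce S modulo (g_1, g_2, g_3, r):
  remainder 38/7*x + 492/7*z + 487/7 ≠ 0; add m_5 = 38/7*x + 492/7*z + 487/7 to the basis.

S(g_2,r): lcm = x*z**2. S = -3/2*x**2 - 116/7*x*z - 17*x - 4/7*z.
  reduce S modulo (g_1, g_2, g_3, r, m_5):
  remainder 292907/3724*z + 1310111/14896 ≠ 0; add m_6 = 292907/3724*z + 1310111/14896 to the basis.

S(r,m_5): lcm = x*z. S = -246/19*z**2 + 4/7*x - 487/38*z + 4/7.
  reduce S modulo (g_1, g_2, g_3, r, m_5, m_6):
  remainder -217554839/44521864 ≠ 0; add m_7 = -217554839/44521864 to the basis.

The other S-polynomials (S(g_1,g_2), S(g_1,g_3), S(g_2,g_3), S(g_3,r), S(g_1,m_5), S(g_2,m_5), S(g_3,m_5), S(g_1,m_6), S(g_2,m_6), S(g_3,m_6), S(r,m_6), S(m_5,m_6), S(g_1,m_7), S(g_2,m_7), S(g_3,m_7), S(r,m_7), S(m_5,m_7), S(m_6,m_7)) all reduce to 0 modulo the current basis, so we have a Gröbner basis.
Inter-reduce: drop elements whose leading term is divisible by another's, tail-reduce, and make monic.
Reduced Gröbner basis: {1}.
The reduced Gröbner basis of I + (p) is {1}: the ideal is the whole ring, so the enlarged system has no common solution — adjoining p is inconsistent.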